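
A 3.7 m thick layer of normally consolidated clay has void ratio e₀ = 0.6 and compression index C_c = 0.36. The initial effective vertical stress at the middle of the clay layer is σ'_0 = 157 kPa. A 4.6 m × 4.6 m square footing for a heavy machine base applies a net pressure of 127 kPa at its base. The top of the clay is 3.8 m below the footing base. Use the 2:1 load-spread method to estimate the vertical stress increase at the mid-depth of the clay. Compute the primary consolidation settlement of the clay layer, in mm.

S_c ≈ 54.6 mm

Mid-depth of clay below the footing base: z = 3.8 + 3.7/2 = 5.65 m.
Stress increase at mid-clay by the 2:1 spreading method:
Δσ = qBL/((B+z)(L+z)) = 127×4.6×4.6/((4.6+5.65)(4.6+5.65)) = 25.578 kPa
Final effective stress: σ'_f = σ'_0 + Δσ = 157 + 25.578 = 182.58 kPa.
Normally consolidated clay, so the full stress increment lies on the virgin compression line:
S_c = C_c·H/(1+e₀)·log₁₀(σ'_f/σ'_0) = 0.36×3.7/(1+0.6)×log₁₀(182.58/157)
    = 0.8325 × 0.065554 = 0.05457 m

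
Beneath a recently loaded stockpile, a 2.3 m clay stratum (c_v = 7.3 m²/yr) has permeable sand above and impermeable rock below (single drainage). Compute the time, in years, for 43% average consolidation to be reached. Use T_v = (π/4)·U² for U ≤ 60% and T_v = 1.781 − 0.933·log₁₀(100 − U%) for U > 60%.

t ≈ 0.105 years

Drainage path length: H_d = H = 2.3 m (single drainage).
U ≤ 60%: T_v = (π/4)·U² = (π/4)×0.43² = 0.14522.
t = T_v·H_d²/c_v = 0.14522×2.3²/7.3 = 0.1052 years.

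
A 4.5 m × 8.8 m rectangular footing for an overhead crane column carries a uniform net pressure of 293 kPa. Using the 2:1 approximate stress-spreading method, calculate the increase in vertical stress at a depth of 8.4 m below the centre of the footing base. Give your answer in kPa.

By the 2:1 method the load spreads at 1 horizontal : 2 vertical, so at depth z the loaded area has grown by z in each plan dimension:
Δσ = qBL/((B+z)(L+z)) = 293×4.5×8.8/((4.5+8.4)(8.8+8.4)) = 52.293 kPa

Δσ_z ≈ 52.3 kPa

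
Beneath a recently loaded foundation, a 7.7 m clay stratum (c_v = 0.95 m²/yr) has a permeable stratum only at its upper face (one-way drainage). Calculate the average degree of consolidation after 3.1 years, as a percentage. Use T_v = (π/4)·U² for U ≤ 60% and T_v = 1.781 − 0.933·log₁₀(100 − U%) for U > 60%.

U ≈ 25.1 %

Drainage path length: H_d = H = 7.7 m (single drainage).
T_v = c_v·t/H_d² = 0.95×3.1/7.7² = 0.049671.
T_v = 0.049671 corresponds to the U ≤ 60% branch:
U = √(4T_v/π) = 0.2515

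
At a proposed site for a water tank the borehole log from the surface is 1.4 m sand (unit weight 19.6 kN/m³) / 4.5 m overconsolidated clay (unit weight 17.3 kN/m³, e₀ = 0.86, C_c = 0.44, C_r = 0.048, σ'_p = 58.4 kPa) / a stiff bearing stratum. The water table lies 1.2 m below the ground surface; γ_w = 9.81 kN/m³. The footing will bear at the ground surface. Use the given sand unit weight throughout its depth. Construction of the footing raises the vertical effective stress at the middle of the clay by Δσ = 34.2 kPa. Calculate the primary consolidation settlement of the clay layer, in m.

Mid-depth of clay below the ground surface: z = 1.4 + 4.5/2 = 3.65 m.
Total vertical stress at mid-clay: σ_v = 19.6×1.4 + 17.3×2.25 = 66.365 kPa.
Pore pressure: u = 9.81×(3.65 − 1.2) = 24.035 kPa.
Initial effective stress: σ'_0 = σ_v − u = 66.365 − 24.035 = 42.33 kPa.
Final effective stress: σ'_f = 42.33 + 34.2 = 76.53 kPa.
σ'_f = 76.53 > σ'_p = 58.4 kPa, so the stress path crosses the preconsolidation pressure — recompression up to σ'_p, then virgin compression beyond:
S_c = H/(1+e₀)·[C_r·log₁₀(σ'_p/σ'_0) + C_c·log₁₀(σ'_f/σ'_p)]
    = 4.5/1.86 × [0.048×log₁₀(58.4/42.33) + 0.44×log₁₀(76.53/58.4)]
    = 2.4194 × [0.0067087 + 0.051664] = 0.1412 m

S_c ≈ 0.141 m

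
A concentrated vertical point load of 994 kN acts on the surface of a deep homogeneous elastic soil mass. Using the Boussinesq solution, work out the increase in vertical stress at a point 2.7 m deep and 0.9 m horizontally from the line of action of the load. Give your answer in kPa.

Δσ_z ≈ 50 kPa

Boussinesq vertical stress below a point load on an elastic half-space:
Δσ_z = 3P/(2πz²) · [1 + (r/z)²]^(−5/2)
r/z = 0.9/2.7 = 0.33333; [1+(r/z)²]^(−5/2) = 0.76843.
Δσ_z = 3×994/(2π×2.7²) × 0.76843 = 65.103 × 0.76843 = 50.03 kPa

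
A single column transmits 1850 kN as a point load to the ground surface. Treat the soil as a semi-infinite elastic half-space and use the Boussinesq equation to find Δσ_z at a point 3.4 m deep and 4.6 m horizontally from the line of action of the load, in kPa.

Boussinesq vertical stress below a point load on an elastic half-space:
Δσ_z = 3P/(2πz²) · [1 + (r/z)²]^(−5/2)
r/z = 4.6/3.4 = 1.3529; [1+(r/z)²]^(−5/2) = 0.074193.
Δσ_z = 3×1850/(2π×3.4²) × 0.074193 = 76.411 × 0.074193 = 5.669 kPa

Δσ_z ≈ 5.67 kPa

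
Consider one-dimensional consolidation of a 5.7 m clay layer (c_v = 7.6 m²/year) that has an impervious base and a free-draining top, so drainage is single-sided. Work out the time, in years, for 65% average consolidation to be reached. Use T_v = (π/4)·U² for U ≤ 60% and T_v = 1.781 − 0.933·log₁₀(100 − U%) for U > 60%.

t ≈ 1.46 years

Drainage path length: H_d = H = 5.7 m (single drainage).
U > 60%: T_v = 1.781 − 0.933·log₁₀(100 − 65) = 0.34038.
t = T_v·H_d²/c_v = 0.34038×5.7²/7.6 = 1.455 years.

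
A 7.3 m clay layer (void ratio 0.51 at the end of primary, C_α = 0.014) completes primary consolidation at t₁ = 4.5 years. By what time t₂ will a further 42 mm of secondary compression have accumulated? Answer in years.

t₂ ≈ 18.8 years

S_s = C_α·H/(1+e_p)·log₁₀(t₂/t₁) ⇒ log₁₀(t₂/t₁) = S_s·(1+e_p)/(C_α·H).
log₁₀(t₂/t₁) = 0.042 × (1+0.51) / (0.014×7.3) = 0.6205
t₂ = t₁ × 10^0.6205 = 4.5 × 4.174 = 18.78 years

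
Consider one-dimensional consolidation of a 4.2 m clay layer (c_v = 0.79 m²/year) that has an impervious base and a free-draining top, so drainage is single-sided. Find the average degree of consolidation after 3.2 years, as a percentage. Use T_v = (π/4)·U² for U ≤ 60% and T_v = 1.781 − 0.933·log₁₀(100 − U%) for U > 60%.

Drainage path length: H_d = H = 4.2 m (single drainage).
T_v = c_v·t/H_d² = 0.79×3.2/4.2² = 0.14331.
T_v = 0.14331 corresponds to the U ≤ 60% branch:
U = √(4T_v/π) = 0.4272

U ≈ 42.7 %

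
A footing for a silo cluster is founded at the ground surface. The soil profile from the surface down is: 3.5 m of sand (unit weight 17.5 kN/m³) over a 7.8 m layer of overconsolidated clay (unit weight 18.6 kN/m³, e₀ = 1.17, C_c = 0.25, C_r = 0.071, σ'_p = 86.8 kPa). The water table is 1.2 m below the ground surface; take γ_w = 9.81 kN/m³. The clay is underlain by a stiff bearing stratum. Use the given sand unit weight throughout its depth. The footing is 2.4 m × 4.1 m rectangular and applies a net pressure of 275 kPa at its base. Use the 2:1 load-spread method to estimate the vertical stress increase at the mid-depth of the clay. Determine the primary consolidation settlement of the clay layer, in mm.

S_c ≈ 62.5 mm

Mid-depth of clay below the ground surface: z = 3.5 + 7.8/2 = 7.4 m.
Total vertical stress at mid-clay: σ_v = 17.5×3.5 + 18.6×3.9 = 133.79 kPa.
Pore pressure: u = 9.81×(7.4 − 1.2) = 60.822 kPa.
Initial effective stress: σ'_0 = σ_v − u = 133.79 − 60.822 = 72.968 kPa.
Stress increase at mid-clay by the 2:1 spreading method:
Δσ = qBL/((B+z)(L+z)) = 275×2.4×4.1/((2.4+7.4)(4.1+7.4)) = 24.011 kPa
Final effective stress: σ'_f = 72.968 + 24.011 = 96.979 kPa.
σ'_f = 96.979 > σ'_p = 86.8 kPa, so the stress path crosses the preconsolidation pressure — recompression up to σ'_p, then virgin compression beyond:
S_c = H/(1+e₀)·[C_r·log₁₀(σ'_p/σ'_0) + C_c·log₁₀(σ'_f/σ'_p)]
    = 7.8/2.17 × [0.071×log₁₀(86.8/72.968) + 0.25×log₁₀(96.979/86.8)]
    = 3.5945 × [0.0053525 + 0.012039] = 0.06251 m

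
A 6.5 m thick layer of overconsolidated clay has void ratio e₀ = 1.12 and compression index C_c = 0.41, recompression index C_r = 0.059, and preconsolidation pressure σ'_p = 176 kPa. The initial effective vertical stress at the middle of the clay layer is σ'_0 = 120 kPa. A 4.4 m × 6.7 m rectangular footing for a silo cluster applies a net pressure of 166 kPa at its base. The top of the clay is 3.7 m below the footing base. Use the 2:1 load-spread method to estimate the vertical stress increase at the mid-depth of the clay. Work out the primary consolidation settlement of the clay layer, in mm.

Mid-depth of clay below the footing base: z = 3.7 + 6.5/2 = 6.95 m.
Stress increase at mid-clay by the 2:1 spreading method:
Δσ = qBL/((B+z)(L+z)) = 166×4.4×6.7/((4.4+6.95)(6.7+6.95)) = 31.587 kPa
Final effective stress: σ'_f = 120 + 31.587 = 151.59 kPa.
σ'_f = 151.59 ≤ σ'_p = 176 kPa, so the clay remains overconsolidated and only the recompression index applies:
S_c = C_r·H/(1+e₀)·log₁₀(σ'_f/σ'_0) = 0.059×6.5/2.12×log₁₀(151.59/120)
    = 0.18089 × 0.10149 = 0.01836 m

S_c ≈ 18.4 mm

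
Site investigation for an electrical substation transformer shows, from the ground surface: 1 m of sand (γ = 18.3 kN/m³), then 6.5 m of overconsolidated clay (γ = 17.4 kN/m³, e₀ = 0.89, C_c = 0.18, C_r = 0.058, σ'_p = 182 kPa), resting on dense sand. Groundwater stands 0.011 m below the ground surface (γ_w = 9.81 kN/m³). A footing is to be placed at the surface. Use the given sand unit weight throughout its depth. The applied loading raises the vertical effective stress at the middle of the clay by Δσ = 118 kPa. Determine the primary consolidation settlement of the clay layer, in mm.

S_c ≈ 131 mm

Mid-depth of clay below the ground surface: z = 1 + 6.5/2 = 4.25 m.
Total vertical stress at mid-clay: σ_v = 18.3×1 + 17.4×3.25 = 74.85 kPa.
Pore pressure: u = 9.81×(4.25 − 0.011) = 41.585 kPa.
Initial effective stress: σ'_0 = σ_v − u = 74.85 − 41.585 = 33.265 kPa.
Final effective stress: σ'_f = 33.265 + 118 = 151.26 kPa.
σ'_f = 151.26 ≤ σ'_p = 182 kPa, so the clay remains overconsolidated and only the recompression index applies:
S_c = C_r·H/(1+e₀)·log₁₀(σ'_f/σ'_0) = 0.058×6.5/1.89×log₁₀(151.26/33.265)
    = 0.19947 × 0.65774 = 0.1312 m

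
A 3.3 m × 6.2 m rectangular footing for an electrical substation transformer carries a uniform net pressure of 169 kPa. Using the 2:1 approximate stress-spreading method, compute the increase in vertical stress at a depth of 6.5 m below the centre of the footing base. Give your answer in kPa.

By the 2:1 method the load spreads at 1 horizontal : 2 vertical, so at depth z the loaded area has grown by z in each plan dimension:
Δσ = qBL/((B+z)(L+z)) = 169×3.3×6.2/((3.3+6.5)(6.2+6.5)) = 27.782 kPa

Δσ_z ≈ 27.8 kPa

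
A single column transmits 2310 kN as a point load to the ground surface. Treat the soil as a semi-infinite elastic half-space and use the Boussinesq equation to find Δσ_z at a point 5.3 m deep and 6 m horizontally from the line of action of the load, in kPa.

Boussinesq vertical stress below a point load on an elastic half-space:
Δσ_z = 3P/(2πz²) · [1 + (r/z)²]^(−5/2)
r/z = 6/5.3 = 1.1321; [1+(r/z)²]^(−5/2) = 0.12718.
Δσ_z = 3×2310/(2π×5.3²) × 0.12718 = 39.265 × 0.12718 = 4.994 kPa

Δσ_z ≈ 4.99 kPa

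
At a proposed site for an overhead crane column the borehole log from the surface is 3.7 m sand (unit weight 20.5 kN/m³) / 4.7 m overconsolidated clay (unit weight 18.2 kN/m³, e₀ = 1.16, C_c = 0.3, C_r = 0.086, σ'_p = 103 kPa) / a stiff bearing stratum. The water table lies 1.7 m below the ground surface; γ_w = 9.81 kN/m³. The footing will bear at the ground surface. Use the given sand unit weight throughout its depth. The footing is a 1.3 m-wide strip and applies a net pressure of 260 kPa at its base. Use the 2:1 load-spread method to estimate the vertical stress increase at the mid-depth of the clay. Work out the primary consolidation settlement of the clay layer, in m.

Mid-depth of clay below the ground surface: z = 3.7 + 4.7/2 = 6.05 m.
Total vertical stress at mid-clay: σ_v = 20.5×3.7 + 18.2×2.35 = 118.62 kPa.
Pore pressure: u = 9.81×(6.05 − 1.7) = 42.673 kPa.
Initial effective stress: σ'_0 = σ_v − u = 118.62 − 42.673 = 75.947 kPa.
Stress increase at mid-clay by the 2:1 spreading method:
Δσ = qB/(B+z) = 260×1.3/(1.3+6.05) = 45.986 kPa
Final effective stress: σ'_f = 75.947 + 45.986 = 121.93 kPa.
σ'_f = 121.93 > σ'_p = 103 kPa, so the stress path crosses the preconsolidation pressure — recompression up to σ'_p, then virgin compression beyond:
S_c = H/(1+e₀)·[C_r·log₁₀(σ'_p/σ'_0) + C_c·log₁₀(σ'_f/σ'_p)]
    = 4.7/2.16 × [0.086×log₁₀(103/75.947) + 0.3×log₁₀(121.93/103)]
    = 2.1759 × [0.01138 + 0.021982] = 0.07259 m

S_c ≈ 0.0726 m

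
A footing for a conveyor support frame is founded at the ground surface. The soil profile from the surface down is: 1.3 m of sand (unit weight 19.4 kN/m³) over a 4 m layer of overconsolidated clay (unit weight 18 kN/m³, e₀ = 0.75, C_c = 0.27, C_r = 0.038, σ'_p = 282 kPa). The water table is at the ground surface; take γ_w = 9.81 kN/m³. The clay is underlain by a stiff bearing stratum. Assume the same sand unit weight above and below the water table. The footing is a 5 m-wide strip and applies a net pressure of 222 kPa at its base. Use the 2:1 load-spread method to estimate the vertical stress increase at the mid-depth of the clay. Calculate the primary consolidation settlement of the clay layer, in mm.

S_c ≈ 65.2 mm

Mid-depth of clay below the ground surface: z = 1.3 + 4/2 = 3.3 m.
Total vertical stress at mid-clay: σ_v = 19.4×1.3 + 18×2 = 61.22 kPa.
Pore pressure: u = 9.81×(3.3 − 0) = 32.373 kPa.
Initial effective stress: σ'_0 = σ_v − u = 61.22 − 32.373 = 28.847 kPa.
Stress increase at mid-clay by the 2:1 spreading method:
Δσ = qB/(B+z) = 222×5/(5+3.3) = 133.73 kPa
Final effective stress: σ'_f = 28.847 + 133.73 = 162.58 kPa.
σ'_f = 162.58 ≤ σ'_p = 282 kPa, so the clay remains overconsolidated and only the recompression index applies:
S_c = C_r·H/(1+e₀)·log₁₀(σ'_f/σ'_0) = 0.038×4/1.75×log₁₀(162.58/28.847)
    = 0.086857 × 0.75097 = 0.06523 m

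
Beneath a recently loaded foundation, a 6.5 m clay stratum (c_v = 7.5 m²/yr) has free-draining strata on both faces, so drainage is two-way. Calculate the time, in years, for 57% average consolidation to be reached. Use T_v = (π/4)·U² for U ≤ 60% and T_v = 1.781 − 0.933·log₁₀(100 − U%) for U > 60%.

t ≈ 0.359 years

Drainage path length: H_d = H/2 = 3.25 m (double drainage).
U ≤ 60%: T_v = (π/4)·U² = (π/4)×0.57² = 0.25518.
t = T_v·H_d²/c_v = 0.25518×3.25²/7.5 = 0.3594 years.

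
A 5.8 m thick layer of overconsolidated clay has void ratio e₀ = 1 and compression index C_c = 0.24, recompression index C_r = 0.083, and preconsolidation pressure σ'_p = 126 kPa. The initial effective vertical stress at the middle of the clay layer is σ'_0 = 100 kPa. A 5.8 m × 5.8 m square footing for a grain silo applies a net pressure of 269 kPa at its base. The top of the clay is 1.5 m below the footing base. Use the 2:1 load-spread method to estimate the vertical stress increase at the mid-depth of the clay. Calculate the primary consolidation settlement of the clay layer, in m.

S_c ≈ 0.143 m

Mid-depth of clay below the footing base: z = 1.5 + 5.8/2 = 4.4 m.
Stress increase at mid-clay by the 2:1 spreading method:
Δσ = qBL/((B+z)(L+z)) = 269×5.8×5.8/((5.8+4.4)(5.8+4.4)) = 86.978 kPa
Final effective stress: σ'_f = 100 + 86.978 = 186.98 kPa.
σ'_f = 186.98 > σ'_p = 126 kPa, so the stress path crosses the preconsolidation pressure — recompression up to σ'_p, then virgin compression beyond:
S_c = H/(1+e₀)·[C_r·log₁₀(σ'_p/σ'_0) + C_c·log₁₀(σ'_f/σ'_p)]
    = 5.8/2 × [0.083×log₁₀(126/100) + 0.24×log₁₀(186.98/126)]
    = 2.9 × [0.0083308 + 0.041142] = 0.1435 m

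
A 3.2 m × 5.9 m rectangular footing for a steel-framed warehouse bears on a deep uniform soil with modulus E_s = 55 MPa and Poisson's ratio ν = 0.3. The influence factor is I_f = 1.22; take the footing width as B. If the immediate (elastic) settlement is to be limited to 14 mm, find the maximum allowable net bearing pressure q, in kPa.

E_s = 55 MPa = 55000 kPa.
S_e = q·B·(1−ν²)/E_s · I_f  ⇒  q = S_e·E_s / (B·(1−ν²)·I_f).
q = 0.014 × 55000 / (3.2 × 0.91 × 1.22) = 216.7 kPa

q ≈ 217 kPa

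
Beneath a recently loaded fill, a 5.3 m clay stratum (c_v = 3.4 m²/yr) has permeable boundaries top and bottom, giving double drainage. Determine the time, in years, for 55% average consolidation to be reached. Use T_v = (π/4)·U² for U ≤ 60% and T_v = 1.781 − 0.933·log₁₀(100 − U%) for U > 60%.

t ≈ 0.491 years

Drainage path length: H_d = H/2 = 2.65 m (double drainage).
U ≤ 60%: T_v = (π/4)·U² = (π/4)×0.55² = 0.23758.
t = T_v·H_d²/c_v = 0.23758×2.65²/3.4 = 0.4907 years.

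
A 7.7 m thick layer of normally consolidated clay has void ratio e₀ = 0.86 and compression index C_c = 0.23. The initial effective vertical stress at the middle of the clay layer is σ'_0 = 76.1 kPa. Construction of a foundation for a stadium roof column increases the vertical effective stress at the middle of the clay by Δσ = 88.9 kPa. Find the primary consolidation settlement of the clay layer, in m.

S_c ≈ 0.32 m

Final effective stress: σ'_f = σ'_0 + Δσ = 76.1 + 88.9 = 165 kPa.
Normally consolidated clay, so the full stress increment lies on the virgin compression line:
S_c = C_c·H/(1+e₀)·log₁₀(σ'_f/σ'_0) = 0.23×7.7/(1+0.86)×log₁₀(165/76.1)
    = 0.95215 × 0.3361 = 0.32 m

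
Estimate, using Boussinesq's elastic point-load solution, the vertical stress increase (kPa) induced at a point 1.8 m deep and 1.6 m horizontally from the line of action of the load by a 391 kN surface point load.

Boussinesq vertical stress below a point load on an elastic half-space:
Δσ_z = 3P/(2πz²) · [1 + (r/z)²]^(−5/2)
r/z = 1.6/1.8 = 0.88889; [1+(r/z)²]^(−5/2) = 0.23323.
Δσ_z = 3×391/(2π×1.8²) × 0.23323 = 57.62 × 0.23323 = 13.44 kPa

Δσ_z ≈ 13.4 kPa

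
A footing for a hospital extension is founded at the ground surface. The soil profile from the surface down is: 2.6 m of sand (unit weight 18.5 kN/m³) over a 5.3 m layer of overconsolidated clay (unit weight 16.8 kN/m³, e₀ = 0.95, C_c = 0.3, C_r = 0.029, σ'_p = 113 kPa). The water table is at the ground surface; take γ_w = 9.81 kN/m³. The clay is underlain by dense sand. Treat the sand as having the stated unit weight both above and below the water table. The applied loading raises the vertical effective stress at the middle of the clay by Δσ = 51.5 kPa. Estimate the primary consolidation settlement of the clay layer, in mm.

Mid-depth of clay below the ground surface: z = 2.6 + 5.3/2 = 5.25 m.
Total vertical stress at mid-clay: σ_v = 18.5×2.6 + 16.8×2.65 = 92.62 kPa.
Pore pressure: u = 9.81×(5.25 − 0) = 51.503 kPa.
Initial effective stress: σ'_0 = σ_v − u = 92.62 − 51.503 = 41.117 kPa.
Final effective stress: σ'_f = 41.117 + 51.5 = 92.617 kPa.
σ'_f = 92.617 ≤ σ'_p = 113 kPa, so the clay remains overconsolidated and only the recompression index applies:
S_c = C_r·H/(1+e₀)·log₁₀(σ'_f/σ'_0) = 0.029×5.3/1.95×log₁₀(92.617/41.117)
    = 0.078819 × 0.35267 = 0.0278 m

S_c ≈ 27.8 mm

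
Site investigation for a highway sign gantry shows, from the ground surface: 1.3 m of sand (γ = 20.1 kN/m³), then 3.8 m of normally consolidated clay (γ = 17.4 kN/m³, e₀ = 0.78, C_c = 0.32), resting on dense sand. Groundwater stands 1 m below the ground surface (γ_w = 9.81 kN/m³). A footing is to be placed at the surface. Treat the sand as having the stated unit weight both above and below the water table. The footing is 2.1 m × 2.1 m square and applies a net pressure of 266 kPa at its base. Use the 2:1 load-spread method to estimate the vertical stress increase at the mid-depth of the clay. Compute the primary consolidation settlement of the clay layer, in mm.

Mid-depth of clay below the ground surface: z = 1.3 + 3.8/2 = 3.2 m.
Total vertical stress at mid-clay: σ_v = 20.1×1.3 + 17.4×1.9 = 59.19 kPa.
Pore pressure: u = 9.81×(3.2 − 1) = 21.582 kPa.
Initial effective stress: σ'_0 = σ_v − u = 59.19 − 21.582 = 37.608 kPa.
Stress increase at mid-clay by the 2:1 spreading method:
Δσ = qBL/((B+z)(L+z)) = 266×2.1×2.1/((2.1+3.2)(2.1+3.2)) = 41.761 kPa
Final effective stress: σ'_f = σ'_0 + Δσ = 37.608 + 41.761 = 79.369 kPa.
Normally consolidated clay, so the full stress increment lies on the virgin compression line:
S_c = C_c·H/(1+e₀)·log₁₀(σ'_f/σ'_0) = 0.32×3.8/(1+0.78)×log₁₀(79.369/37.608)
    = 0.68315 × 0.32437 = 0.2216 m

S_c ≈ 222 mm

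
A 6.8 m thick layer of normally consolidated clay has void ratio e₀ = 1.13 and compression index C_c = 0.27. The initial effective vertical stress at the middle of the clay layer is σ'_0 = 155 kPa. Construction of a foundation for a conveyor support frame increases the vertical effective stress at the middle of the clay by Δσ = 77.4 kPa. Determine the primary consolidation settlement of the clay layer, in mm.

Final effective stress: σ'_f = σ'_0 + Δσ = 155 + 77.4 = 232.4 kPa.
Normally consolidated clay, so the full stress increment lies on the virgin compression line:
S_c = C_c·H/(1+e₀)·log₁₀(σ'_f/σ'_0) = 0.27×6.8/(1+1.13)×log₁₀(232.4/155)
    = 0.86197 × 0.1759 = 0.1516 m

S_c ≈ 152 mm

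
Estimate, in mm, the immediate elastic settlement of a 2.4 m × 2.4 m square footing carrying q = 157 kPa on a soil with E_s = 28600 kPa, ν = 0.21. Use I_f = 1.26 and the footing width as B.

S_e ≈ 15.9 mm

Immediate (elastic) settlement: S_e = q·B·(1−ν²)/E_s · I_f.
S_e = 157 × 2.4 × (1 − 0.21²) / 28600 × 1.26
    = 157 × 2.4 × 0.9559 / 28600 × 1.26
    = 0.01587 m = 15.87 mm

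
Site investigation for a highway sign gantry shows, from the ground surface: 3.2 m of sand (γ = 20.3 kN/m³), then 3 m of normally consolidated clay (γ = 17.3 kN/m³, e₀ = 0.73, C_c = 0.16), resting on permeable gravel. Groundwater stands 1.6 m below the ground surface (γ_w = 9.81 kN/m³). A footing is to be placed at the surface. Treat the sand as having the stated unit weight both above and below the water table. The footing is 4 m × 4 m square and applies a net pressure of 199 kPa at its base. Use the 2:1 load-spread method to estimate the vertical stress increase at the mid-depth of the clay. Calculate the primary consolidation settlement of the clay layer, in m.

Mid-depth of clay below the ground surface: z = 3.2 + 3/2 = 4.7 m.
Total vertical stress at mid-clay: σ_v = 20.3×3.2 + 17.3×1.5 = 90.91 kPa.
Pore pressure: u = 9.81×(4.7 − 1.6) = 30.411 kPa.
Initial effective stress: σ'_0 = σ_v − u = 90.91 − 30.411 = 60.499 kPa.
Stress increase at mid-clay by the 2:1 spreading method:
Δσ = qBL/((B+z)(L+z)) = 199×4×4/((4+4.7)(4+4.7)) = 42.066 kPa
Final effective stress: σ'_f = σ'_0 + Δσ = 60.499 + 42.066 = 102.56 kPa.
Normally consolidated clay, so the full stress increment lies on the virgin compression line:
S_c = C_c·H/(1+e₀)·log₁₀(σ'_f/σ'_0) = 0.16×3/(1+0.73)×log₁₀(102.56/60.499)
    = 0.27746 × 0.22923 = 0.0636 m

S_c ≈ 0.0636 m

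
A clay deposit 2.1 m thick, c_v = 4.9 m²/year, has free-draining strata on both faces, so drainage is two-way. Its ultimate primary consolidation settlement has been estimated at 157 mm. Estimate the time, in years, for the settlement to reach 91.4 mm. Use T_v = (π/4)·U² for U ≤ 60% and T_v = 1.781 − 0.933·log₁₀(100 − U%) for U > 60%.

t ≈ 0.0599 years

Drainage path length: H_d = H/2 = 1.05 m (double drainage).
U = S(t)/S_ult = 91.4/157 = 0.5822.
U ≤ 60%: T_v = (π/4)·U² = (π/4)×0.58217² = 0.26618.
t = T_v·H_d²/c_v = 0.26618×1.05²/4.9 = 0.05989 years.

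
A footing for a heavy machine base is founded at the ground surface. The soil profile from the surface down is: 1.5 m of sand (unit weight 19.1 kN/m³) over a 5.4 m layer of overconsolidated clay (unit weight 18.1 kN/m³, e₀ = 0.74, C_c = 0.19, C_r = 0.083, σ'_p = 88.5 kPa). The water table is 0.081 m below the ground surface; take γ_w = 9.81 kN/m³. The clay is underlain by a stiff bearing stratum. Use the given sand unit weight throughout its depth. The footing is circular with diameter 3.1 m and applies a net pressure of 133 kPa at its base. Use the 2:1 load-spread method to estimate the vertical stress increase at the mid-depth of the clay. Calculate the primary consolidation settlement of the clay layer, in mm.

S_c ≈ 55.8 mm

Mid-depth of clay below the ground surface: z = 1.5 + 5.4/2 = 4.2 m.
Total vertical stress at mid-clay: σ_v = 19.1×1.5 + 18.1×2.7 = 77.52 kPa.
Pore pressure: u = 9.81×(4.2 − 0.081) = 40.407 kPa.
Initial effective stress: σ'_0 = σ_v − u = 77.52 − 40.407 = 37.113 kPa.
Stress increase at mid-clay by the 2:1 spreading method:
Δσ ≈ qD²/(D+z)² = 133×3.1²/(3.1+4.2)² = 23.984 kPa
Final effective stress: σ'_f = 37.113 + 23.984 = 61.097 kPa.
σ'_f = 61.097 ≤ σ'_p = 88.5 kPa, so the clay remains overconsolidated and only the recompression index applies:
S_c = C_r·H/(1+e₀)·log₁₀(σ'_f/σ'_0) = 0.083×5.4/1.74×log₁₀(61.097/37.113)
    = 0.25758 × 0.21649 = 0.05576 m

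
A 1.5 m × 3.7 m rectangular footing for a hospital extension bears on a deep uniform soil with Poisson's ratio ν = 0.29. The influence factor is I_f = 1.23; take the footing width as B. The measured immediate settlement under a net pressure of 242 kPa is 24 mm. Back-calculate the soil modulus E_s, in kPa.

E_s ≈ 17000 kPa

S_e = q·B·(1−ν²)/E_s · I_f  ⇒  E_s = q·B·(1−ν²)·I_f / S_e.
E_s = 242 × 1.5 × 0.9159 × 1.23 / 0.024 = 17040 kPa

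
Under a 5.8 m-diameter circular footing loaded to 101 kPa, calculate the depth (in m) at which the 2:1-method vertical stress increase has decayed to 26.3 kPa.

2:1 spreading — at depth z the loaded area has grown by z in each plan dimension:
qD²/(D+z)² = Δσ_z ⇒ z = D(√(q/Δσ_z) − 1) = 5.8×(√(101/26.3) − 1) = 5.566 m

z ≈ 5.57 m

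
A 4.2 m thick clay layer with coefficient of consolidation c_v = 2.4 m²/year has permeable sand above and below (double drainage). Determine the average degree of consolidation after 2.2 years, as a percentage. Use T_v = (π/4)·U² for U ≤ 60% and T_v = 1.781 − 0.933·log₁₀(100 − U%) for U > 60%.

Drainage path length: H_d = H/2 = 2.1 m (double drainage).
T_v = c_v·t/H_d² = 2.4×2.2/2.1² = 1.1973.
T_v = 1.1973 corresponds to the U > 60% branch:
U = 1 − 10^((1.781 − T_v)/0.933)/100 = 0.9578

U ≈ 95.8 %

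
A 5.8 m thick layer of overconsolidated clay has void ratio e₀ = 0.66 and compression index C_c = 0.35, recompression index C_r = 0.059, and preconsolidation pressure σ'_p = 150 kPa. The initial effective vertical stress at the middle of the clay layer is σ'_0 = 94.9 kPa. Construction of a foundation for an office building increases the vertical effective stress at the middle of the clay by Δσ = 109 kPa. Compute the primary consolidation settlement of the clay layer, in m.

S_c ≈ 0.204 m

Final effective stress: σ'_f = 94.9 + 109 = 203.9 kPa.
σ'_f = 203.9 > σ'_p = 150 kPa, so the stress path crosses the preconsolidation pressure — recompression up to σ'_p, then virgin compression beyond:
S_c = H/(1+e₀)·[C_r·log₁₀(σ'_p/σ'_0) + C_c·log₁₀(σ'_f/σ'_p)]
    = 5.8/1.66 × [0.059×log₁₀(150/94.9) + 0.35×log₁₀(203.9/150)]
    = 3.494 × [0.011731 + 0.046664] = 0.204 m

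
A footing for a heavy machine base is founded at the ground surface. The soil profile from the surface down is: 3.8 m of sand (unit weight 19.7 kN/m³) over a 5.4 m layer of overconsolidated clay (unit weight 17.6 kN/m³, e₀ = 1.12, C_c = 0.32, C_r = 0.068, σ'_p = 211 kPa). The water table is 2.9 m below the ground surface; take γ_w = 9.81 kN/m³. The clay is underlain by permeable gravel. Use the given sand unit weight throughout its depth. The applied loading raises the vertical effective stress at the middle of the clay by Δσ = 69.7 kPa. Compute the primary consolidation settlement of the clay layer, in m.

S_c ≈ 0.0442 m

Mid-depth of clay below the ground surface: z = 3.8 + 5.4/2 = 6.5 m.
Total vertical stress at mid-clay: σ_v = 19.7×3.8 + 17.6×2.7 = 122.38 kPa.
Pore pressure: u = 9.81×(6.5 − 2.9) = 35.316 kPa.
Initial effective stress: σ'_0 = σ_v − u = 122.38 − 35.316 = 87.064 kPa.
Final effective stress: σ'_f = 87.064 + 69.7 = 156.76 kPa.
σ'_f = 156.76 ≤ σ'_p = 211 kPa, so the clay remains overconsolidated and only the recompression index applies:
S_c = C_r·H/(1+e₀)·log₁₀(σ'_f/σ'_0) = 0.068×5.4/2.12×log₁₀(156.76/87.064)
    = 0.17321 × 0.2554 = 0.04424 m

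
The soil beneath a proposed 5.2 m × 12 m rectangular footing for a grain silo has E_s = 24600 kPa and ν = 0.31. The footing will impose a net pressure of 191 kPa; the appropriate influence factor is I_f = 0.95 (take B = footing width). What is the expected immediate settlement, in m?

S_e ≈ 0.0347 m

Immediate (elastic) settlement: S_e = q·B·(1−ν²)/E_s · I_f.
S_e = 191 × 5.2 × (1 − 0.31²) / 24600 × 0.95
    = 191 × 5.2 × 0.9039 / 24600 × 0.95
    = 0.03467 m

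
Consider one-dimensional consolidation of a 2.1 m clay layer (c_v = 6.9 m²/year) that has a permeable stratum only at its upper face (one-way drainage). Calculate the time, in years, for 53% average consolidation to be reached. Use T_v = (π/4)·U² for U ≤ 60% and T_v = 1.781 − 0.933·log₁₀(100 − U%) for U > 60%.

t ≈ 0.141 years

Drainage path length: H_d = H = 2.1 m (single drainage).
U ≤ 60%: T_v = (π/4)·U² = (π/4)×0.53² = 0.22062.
t = T_v·H_d²/c_v = 0.22062×2.1²/6.9 = 0.141 years.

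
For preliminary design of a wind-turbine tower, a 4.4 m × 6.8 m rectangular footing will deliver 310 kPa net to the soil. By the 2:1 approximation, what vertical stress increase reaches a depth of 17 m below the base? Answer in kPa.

By the 2:1 method the load spreads at 1 horizontal : 2 vertical, so at depth z the loaded area has grown by z in each plan dimension:
Δσ = qBL/((B+z)(L+z)) = 310×4.4×6.8/((4.4+17)(6.8+17)) = 18.211 kPa

Δσ_z ≈ 18.2 kPa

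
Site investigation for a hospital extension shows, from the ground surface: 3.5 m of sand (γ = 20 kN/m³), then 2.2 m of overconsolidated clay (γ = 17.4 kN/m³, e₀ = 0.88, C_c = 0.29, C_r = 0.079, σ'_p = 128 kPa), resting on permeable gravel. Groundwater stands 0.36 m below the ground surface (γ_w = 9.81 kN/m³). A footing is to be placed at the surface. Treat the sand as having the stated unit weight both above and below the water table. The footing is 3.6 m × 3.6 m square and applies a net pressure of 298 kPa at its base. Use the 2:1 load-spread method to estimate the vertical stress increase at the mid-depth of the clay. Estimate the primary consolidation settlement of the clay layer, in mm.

S_c ≈ 31.8 mm

Mid-depth of clay below the ground surface: z = 3.5 + 2.2/2 = 4.6 m.
Total vertical stress at mid-clay: σ_v = 20×3.5 + 17.4×1.1 = 89.14 kPa.
Pore pressure: u = 9.81×(4.6 − 0.36) = 41.594 kPa.
Initial effective stress: σ'_0 = σ_v − u = 89.14 − 41.594 = 47.546 kPa.
Stress increase at mid-clay by the 2:1 spreading method:
Δσ = qBL/((B+z)(L+z)) = 298×3.6×3.6/((3.6+4.6)(3.6+4.6)) = 57.437 kPa
Final effective stress: σ'_f = 47.546 + 57.437 = 104.98 kPa.
σ'_f = 104.98 ≤ σ'_p = 128 kPa, so the clay remains overconsolidated and only the recompression index applies:
S_c = C_r·H/(1+e₀)·log₁₀(σ'_f/σ'_0) = 0.079×2.2/1.88×log₁₀(104.98/47.546)
    = 0.092446 × 0.34399 = 0.0318 m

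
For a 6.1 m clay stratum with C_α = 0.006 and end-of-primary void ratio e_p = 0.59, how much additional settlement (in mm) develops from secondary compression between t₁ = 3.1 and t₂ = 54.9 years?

S_s ≈ 28.7 mm

Secondary compression: S_s = C_α·H/(1+e_p)·log₁₀(t₂/t₁)
S_s = 0.006×6.1/(1+0.59)×log₁₀(54.9/3.1)
    = 0.02302 × 1.248 = 0.02873 m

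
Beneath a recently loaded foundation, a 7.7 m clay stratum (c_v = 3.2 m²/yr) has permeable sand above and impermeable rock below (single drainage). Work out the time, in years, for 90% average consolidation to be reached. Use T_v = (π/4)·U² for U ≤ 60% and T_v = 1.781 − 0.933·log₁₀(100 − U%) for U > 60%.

Drainage path length: H_d = H = 7.7 m (single drainage).
U > 60%: T_v = 1.781 − 0.933·log₁₀(100 − 90) = 0.848.
t = T_v·H_d²/c_v = 0.848×7.7²/3.2 = 15.71 years.

t ≈ 15.7 years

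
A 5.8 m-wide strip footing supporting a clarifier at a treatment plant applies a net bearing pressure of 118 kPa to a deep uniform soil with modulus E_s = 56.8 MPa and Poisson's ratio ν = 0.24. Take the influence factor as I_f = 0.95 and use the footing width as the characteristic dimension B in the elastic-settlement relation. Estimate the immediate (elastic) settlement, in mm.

S_e ≈ 10.8 mm

Immediate (elastic) settlement: S_e = q·B·(1−ν²)/E_s · I_f.
E_s = 56.8 MPa = 56800 kPa.
S_e = 118 × 5.8 × (1 − 0.24²) / 56800 × 0.95
    = 118 × 5.8 × 0.9424 / 56800 × 0.95
    = 0.01079 m = 10.79 mm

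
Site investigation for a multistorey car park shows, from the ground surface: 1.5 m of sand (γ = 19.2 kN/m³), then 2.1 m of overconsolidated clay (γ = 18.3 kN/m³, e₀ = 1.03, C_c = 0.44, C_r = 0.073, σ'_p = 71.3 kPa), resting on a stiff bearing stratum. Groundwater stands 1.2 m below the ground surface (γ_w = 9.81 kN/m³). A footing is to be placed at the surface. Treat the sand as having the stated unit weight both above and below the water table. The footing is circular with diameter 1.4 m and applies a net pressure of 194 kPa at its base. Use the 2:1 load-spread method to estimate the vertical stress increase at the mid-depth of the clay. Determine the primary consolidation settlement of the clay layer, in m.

S_c ≈ 0.0174 m

Mid-depth of clay below the ground surface: z = 1.5 + 2.1/2 = 2.55 m.
Total vertical stress at mid-clay: σ_v = 19.2×1.5 + 18.3×1.05 = 48.015 kPa.
Pore pressure: u = 9.81×(2.55 − 1.2) = 13.244 kPa.
Initial effective stress: σ'_0 = σ_v − u = 48.015 − 13.244 = 34.771 kPa.
Stress increase at mid-clay by the 2:1 spreading method:
Δσ ≈ qD²/(D+z)² = 194×1.4²/(1.4+2.55)² = 24.37 kPa
Final effective stress: σ'_f = 34.771 + 24.37 = 59.141 kPa.
σ'_f = 59.141 ≤ σ'_p = 71.3 kPa, so the clay remains overconsolidated and only the recompression index applies:
S_c = C_r·H/(1+e₀)·log₁₀(σ'_f/σ'_0) = 0.073×2.1/2.03×log₁₀(59.141/34.771)
    = 0.075518 × 0.23067 = 0.01742 m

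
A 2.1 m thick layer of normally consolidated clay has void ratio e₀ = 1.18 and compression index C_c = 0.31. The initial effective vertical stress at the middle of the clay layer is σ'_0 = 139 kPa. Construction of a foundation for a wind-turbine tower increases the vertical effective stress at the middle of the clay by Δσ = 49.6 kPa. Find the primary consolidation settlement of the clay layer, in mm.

S_c ≈ 39.6 mm

Final effective stress: σ'_f = σ'_0 + Δσ = 139 + 49.6 = 188.6 kPa.
Normally consolidated clay, so the full stress increment lies on the virgin compression line:
S_c = C_c·H/(1+e₀)·log₁₀(σ'_f/σ'_0) = 0.31×2.1/(1+1.18)×log₁₀(188.6/139)
    = 0.29862 × 0.13253 = 0.03958 m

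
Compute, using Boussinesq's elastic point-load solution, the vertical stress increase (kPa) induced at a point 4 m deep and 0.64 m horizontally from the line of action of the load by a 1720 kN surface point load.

Δσ_z ≈ 48.2 kPa

Boussinesq vertical stress below a point load on an elastic half-space:
Δσ_z = 3P/(2πz²) · [1 + (r/z)²]^(−5/2)
r/z = 0.64/4 = 0.16; [1+(r/z)²]^(−5/2) = 0.93876.
Δσ_z = 3×1720/(2π×4²) × 0.93876 = 51.327 × 0.93876 = 48.18 kPa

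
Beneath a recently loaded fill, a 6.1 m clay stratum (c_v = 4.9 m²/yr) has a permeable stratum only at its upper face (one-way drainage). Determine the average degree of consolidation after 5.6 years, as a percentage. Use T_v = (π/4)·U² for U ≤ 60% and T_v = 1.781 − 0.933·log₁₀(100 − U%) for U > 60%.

U ≈ 86.9 %

Drainage path length: H_d = H = 6.1 m (single drainage).
T_v = c_v·t/H_d² = 4.9×5.6/6.1² = 0.73744.
T_v = 0.73744 corresponds to the U > 60% branch:
U = 1 − 10^((1.781 − T_v)/0.933)/100 = 0.8686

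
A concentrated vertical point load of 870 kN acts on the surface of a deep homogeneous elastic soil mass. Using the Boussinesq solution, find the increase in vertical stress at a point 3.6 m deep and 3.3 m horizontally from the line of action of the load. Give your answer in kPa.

Δσ_z ≈ 6.98 kPa

Boussinesq vertical stress below a point load on an elastic half-space:
Δσ_z = 3P/(2πz²) · [1 + (r/z)²]^(−5/2)
r/z = 3.3/3.6 = 0.91667; [1+(r/z)²]^(−5/2) = 0.21767.
Δσ_z = 3×870/(2π×3.6²) × 0.21767 = 32.052 × 0.21767 = 6.977 kPa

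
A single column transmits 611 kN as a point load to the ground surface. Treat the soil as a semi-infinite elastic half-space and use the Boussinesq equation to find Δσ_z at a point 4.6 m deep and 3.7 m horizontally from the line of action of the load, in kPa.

Δσ_z ≈ 3.96 kPa

Boussinesq vertical stress below a point load on an elastic half-space:
Δσ_z = 3P/(2πz²) · [1 + (r/z)²]^(−5/2)
r/z = 3.7/4.6 = 0.80435; [1+(r/z)²]^(−5/2) = 0.28726.
Δσ_z = 3×611/(2π×4.6²) × 0.28726 = 13.787 × 0.28726 = 3.96 kPa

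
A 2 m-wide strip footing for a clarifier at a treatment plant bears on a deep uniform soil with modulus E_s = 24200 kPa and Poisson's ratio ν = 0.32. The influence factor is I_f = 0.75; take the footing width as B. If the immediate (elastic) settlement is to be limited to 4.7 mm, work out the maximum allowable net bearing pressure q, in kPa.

q ≈ 84.5 kPa

S_e = q·B·(1−ν²)/E_s · I_f  ⇒  q = S_e·E_s / (B·(1−ν²)·I_f).
q = 0.0047 × 24200 / (2 × 0.8976 × 0.75) = 84.48 kPa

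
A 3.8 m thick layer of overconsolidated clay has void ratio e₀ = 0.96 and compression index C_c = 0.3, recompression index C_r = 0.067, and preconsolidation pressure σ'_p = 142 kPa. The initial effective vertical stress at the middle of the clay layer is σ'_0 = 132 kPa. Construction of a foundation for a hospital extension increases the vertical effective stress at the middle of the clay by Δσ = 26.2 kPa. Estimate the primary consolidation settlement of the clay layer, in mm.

Final effective stress: σ'_f = 132 + 26.2 = 158.2 kPa.
σ'_f = 158.2 > σ'_p = 142 kPa, so the stress path crosses the preconsolidation pressure — recompression up to σ'_p, then virgin compression beyond:
S_c = H/(1+e₀)·[C_r·log₁₀(σ'_p/σ'_0) + C_c·log₁₀(σ'_f/σ'_p)]
    = 3.8/1.96 × [0.067×log₁₀(142/132) + 0.3×log₁₀(158.2/142)]
    = 1.9388 × [0.0021249 + 0.014075] = 0.03141 m

S_c ≈ 31.4 mm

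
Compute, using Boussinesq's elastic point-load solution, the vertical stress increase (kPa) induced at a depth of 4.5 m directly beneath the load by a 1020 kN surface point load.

Δσ_z ≈ 24.1 kPa

Boussinesq vertical stress below a point load on an elastic half-space:
Δσ_z = 3P/(2πz²) · [1 + (r/z)²]^(−5/2)
r/z = 0/4.5 = 0; [1+(r/z)²]^(−5/2) = 1.
Δσ_z = 3×1020/(2π×4.5²) × 1 = 24.05 × 1 = 24.05 kPa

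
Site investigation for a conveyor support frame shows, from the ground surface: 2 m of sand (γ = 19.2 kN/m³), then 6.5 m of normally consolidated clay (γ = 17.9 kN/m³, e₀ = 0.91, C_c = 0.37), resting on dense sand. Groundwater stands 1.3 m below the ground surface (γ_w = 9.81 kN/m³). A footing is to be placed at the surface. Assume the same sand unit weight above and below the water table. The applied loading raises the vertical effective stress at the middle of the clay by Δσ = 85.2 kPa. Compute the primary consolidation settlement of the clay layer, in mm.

S_c ≈ 495 mm

Mid-depth of clay below the ground surface: z = 2 + 6.5/2 = 5.25 m.
Total vertical stress at mid-clay: σ_v = 19.2×2 + 17.9×3.25 = 96.575 kPa.
Pore pressure: u = 9.81×(5.25 − 1.3) = 38.75 kPa.
Initial effective stress: σ'_0 = σ_v − u = 96.575 − 38.75 = 57.825 kPa.
Final effective stress: σ'_f = σ'_0 + Δσ = 57.825 + 85.2 = 143.03 kPa.
Normally consolidated clay, so the full stress increment lies on the virgin compression line:
S_c = C_c·H/(1+e₀)·log₁₀(σ'_f/σ'_0) = 0.37×6.5/(1+0.91)×log₁₀(143.03/57.825)
    = 1.2592 × 0.39331 = 0.4953 m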